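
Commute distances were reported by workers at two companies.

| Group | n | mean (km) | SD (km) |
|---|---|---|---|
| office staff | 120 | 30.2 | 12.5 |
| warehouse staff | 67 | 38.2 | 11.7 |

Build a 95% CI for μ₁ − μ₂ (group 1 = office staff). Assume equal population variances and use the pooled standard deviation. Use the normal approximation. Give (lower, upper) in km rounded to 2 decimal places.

(-11.65, -4.35)

s_p = √[((n₁−1)s₁² + (n₂−1)s₂²)/(n₁+n₂−2)] = √[(119·12.5² + 66·11.7²)/185] = 12.2206.
SE = 12.2206·√(1/120 + 1/67) = 1.8637.
With z* = 1.960, margin = 1.960 × 1.8637 = 3.6529.
x̄₁ − x̄₂ = 30.2 − 38.2 = -8.0000; interval -8.0000 ± 3.6529 = (-11.65, -4.35).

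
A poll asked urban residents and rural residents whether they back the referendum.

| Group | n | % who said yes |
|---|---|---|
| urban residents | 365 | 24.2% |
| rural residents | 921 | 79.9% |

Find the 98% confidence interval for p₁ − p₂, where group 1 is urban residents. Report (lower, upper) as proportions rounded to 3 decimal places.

(-0.618, -0.496)

SE₁ = √(p̂₁(1−p̂₁)/n₁) = √(0.2420·0.7580/365) = 0.02242; SE₂ = √(0.7990·0.2010/921) = 0.01321.
Independent samples: SE of the difference = √(SE₁² + SE₂²) = √(0.0005026564 + 0.0001745041) = 0.02602.
z* for 98% confidence is 2.326, so the margin of error is 2.326 × 0.02602 = 0.06052.
Point estimate p̂₁ − p̂₂ = 0.2420 − 0.7990 = -0.5570.
-0.5570 ± 0.06052 → (-0.618, -0.496).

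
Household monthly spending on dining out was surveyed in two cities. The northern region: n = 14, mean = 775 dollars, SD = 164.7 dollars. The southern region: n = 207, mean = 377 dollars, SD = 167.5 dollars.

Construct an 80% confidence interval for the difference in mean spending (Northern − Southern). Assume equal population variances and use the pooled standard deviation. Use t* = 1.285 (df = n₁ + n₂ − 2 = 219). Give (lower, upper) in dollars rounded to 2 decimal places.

Pooled variance s_p² = [13·164.7² + 206·167.5²] / (14+207−2) = 28001.0350, so s_p = 167.3351.
SE_diff = s_p·√(1/n₁ + 1/n₂) = 167.3351·√(1/14 + 1/207) = 46.2098.
t* = 1.285; margin = 1.285 × 46.2098 = 59.3796.
Difference = 775 − 377 = 398.0000.
398.0000 ± 59.3796 → (338.62, 457.38).

(338.62, 457.38)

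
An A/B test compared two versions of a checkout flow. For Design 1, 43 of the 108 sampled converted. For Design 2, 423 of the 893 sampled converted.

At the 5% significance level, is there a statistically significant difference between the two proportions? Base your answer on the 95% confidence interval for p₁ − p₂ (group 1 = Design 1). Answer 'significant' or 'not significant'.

not significant

Sample proportions: 43/108 = 0.3981, 423/893 = 0.4737.
Each SE is √(p̂(1−p̂)/n): √(0.3981·0.6019/108) = 0.04710 and √(0.4737·0.5263/893) = 0.01671.
SE(p̂₁ − p̂₂) = √(SE₁² + SE₂²) = √(0.00221841 + 0.0002792241) = 0.04998, since the two samples are independent.
At 95% confidence z* = 1.960; margin = 1.960 × 0.04998 = 0.09796.
The difference is 0.3981 − 0.4737 = -0.0756, so the interval is -0.0756 ± 0.09796 = (-0.17356, 0.02236).
The interval (-0.17356, 0.02236) contains 0, so the difference is not significant.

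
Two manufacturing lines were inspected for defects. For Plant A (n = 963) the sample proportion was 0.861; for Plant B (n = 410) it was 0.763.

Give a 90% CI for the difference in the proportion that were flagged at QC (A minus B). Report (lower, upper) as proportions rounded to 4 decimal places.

The two standard errors are √(0.8610×0.1390/963) = 0.01115 and √(0.7630×0.2370/410) = 0.02100.
Because the samples are independent, SE_diff = √(0.01115² + 0.02100²) = 0.02378.
Using z* = 1.645 for 90%, ME = 1.645 × 0.02378 = 0.03912.
p̂₁ − p̂₂ = 0.0980; interval 0.0980 ± 0.03912 gives (0.0589, 0.1371).

(0.0589, 0.1371)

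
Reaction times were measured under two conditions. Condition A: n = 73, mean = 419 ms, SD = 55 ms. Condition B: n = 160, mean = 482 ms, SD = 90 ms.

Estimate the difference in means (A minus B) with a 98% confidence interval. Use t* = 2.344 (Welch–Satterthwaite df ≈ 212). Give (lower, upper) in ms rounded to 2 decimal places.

Per-group SEs: s₁/√n₁ = 55/√73 = 6.4373, s₂/√n₂ = 90/√160 = 7.1151.
Unpooled SE of the difference: √(41.43883129 + 50.62464801) = 9.5950.
Margin of error = t* · SE = 2.344 × 9.5950 = 22.4907.
x̄₁ − x̄₂ = 419 − 482 = -63.0000.
CI: -63.0000 ± 22.4907 = (-85.49, -40.51).

(-85.49, -40.51)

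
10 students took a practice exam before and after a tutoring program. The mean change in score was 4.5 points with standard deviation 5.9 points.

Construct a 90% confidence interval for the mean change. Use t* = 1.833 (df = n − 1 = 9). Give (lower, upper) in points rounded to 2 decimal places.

(1.08, 7.92)

This is a matched-pairs design, so SE = s_d/√n = 5.9/√10 = 1.8657.
Margin = 1.833 × 1.8657 = 3.4198; the interval is 4.5 ± 3.4198 = (1.08, 7.92).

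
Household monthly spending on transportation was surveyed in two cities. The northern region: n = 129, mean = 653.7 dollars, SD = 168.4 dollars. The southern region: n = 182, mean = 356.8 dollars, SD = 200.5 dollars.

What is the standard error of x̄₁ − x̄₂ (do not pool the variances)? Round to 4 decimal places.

Standard errors of each mean: 168.4/√129 = 14.8268 and 200.5/√182 = 14.8620.
SE(x̄₁ − x̄₂) = √(14.8268² + 14.8620²) = 20.9932 for independent samples with unequal variances.

20.9932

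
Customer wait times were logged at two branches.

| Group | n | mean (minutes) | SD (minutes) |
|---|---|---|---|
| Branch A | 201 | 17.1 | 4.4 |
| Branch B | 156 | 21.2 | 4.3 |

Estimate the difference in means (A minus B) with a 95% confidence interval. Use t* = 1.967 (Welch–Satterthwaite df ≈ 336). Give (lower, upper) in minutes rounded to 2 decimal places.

Standard errors of each mean: 4.4/√201 = 0.3104 and 4.3/√156 = 0.3443.
SE(x̄₁ − x̄₂) = √(0.3104² + 0.3443²) = 0.4636 for independent samples with unequal variances.
With t* = 1.967, the margin is 1.967 × 0.4636 = 0.9119.
x̄₁ − x̄₂ = 17.1 − 21.2 = -4.1000; the interval is -4.1000 ± 0.9119 = (-5.01, -3.19).

(-5.01, -3.19)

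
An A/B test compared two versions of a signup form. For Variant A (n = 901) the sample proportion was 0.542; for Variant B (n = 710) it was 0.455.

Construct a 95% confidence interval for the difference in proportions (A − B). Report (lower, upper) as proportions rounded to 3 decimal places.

(0.038, 0.136)

SE₁ = √(p̂₁(1−p̂₁)/n₁) = √(0.5420·0.4580/901) = 0.01660; SE₂ = √(0.4550·0.5450/710) = 0.01869.
Independent samples: SE of the difference = √(SE₁² + SE₂²) = √(0.00027556 + 0.0003493161) = 0.02500.
z* for 95% confidence is 1.960, so the margin of error is 1.960 × 0.02500 = 0.04900.
Point estimate p̂₁ − p̂₂ = 0.5420 − 0.4550 = 0.0870.
0.0870 ± 0.04900 → (0.038, 0.136).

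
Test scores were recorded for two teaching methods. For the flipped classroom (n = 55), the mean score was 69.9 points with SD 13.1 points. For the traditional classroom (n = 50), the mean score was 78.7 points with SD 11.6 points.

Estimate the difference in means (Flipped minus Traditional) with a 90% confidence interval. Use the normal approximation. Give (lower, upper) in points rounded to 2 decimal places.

(-12.77, -4.83)

SE₁ = s₁/√n₁ = 13.1/√55 = 1.7664; SE₂ = 11.6/√50 = 1.6405.
Independent samples, unequal variances: SE_diff = √(SE₁² + SE₂²) = √(3.12016896 + 2.69124025) = 2.4107.
z* = 1.645, so margin of error = 1.645 × 2.4107 = 3.9656.
Difference in means = 69.9 − 78.7 = -8.8000.
-8.8000 ± 3.9656 → (-12.77, -4.83).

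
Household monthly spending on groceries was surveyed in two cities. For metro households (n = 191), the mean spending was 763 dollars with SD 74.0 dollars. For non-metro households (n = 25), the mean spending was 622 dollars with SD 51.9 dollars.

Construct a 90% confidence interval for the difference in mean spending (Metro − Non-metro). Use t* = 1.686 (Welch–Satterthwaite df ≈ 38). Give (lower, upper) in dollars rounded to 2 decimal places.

(121.31, 160.69)

Standard errors of each mean: 74.0/√191 = 5.3545 and 51.9/√25 = 10.3800.
SE(x̄₁ − x̄₂) = √(5.3545² + 10.3800²) = 11.6797 for independent samples with unequal variances.
With t* = 1.686, the margin is 1.686 × 11.6797 = 19.6920.
x̄₁ − x̄₂ = 763 − 622 = 141.0000; the interval is 141.0000 ± 19.6920 = (121.31, 160.69).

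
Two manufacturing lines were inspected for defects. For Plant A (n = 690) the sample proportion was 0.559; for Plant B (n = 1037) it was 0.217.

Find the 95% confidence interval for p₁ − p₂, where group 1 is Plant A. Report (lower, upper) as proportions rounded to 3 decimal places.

The two standard errors are √(0.5590×0.4410/690) = 0.01890 and √(0.2170×0.7830/1037) = 0.01280.
Because the samples are independent, SE_diff = √(0.01890² + 0.01280²) = 0.02283.
Using z* = 1.960 for 95%, ME = 1.960 × 0.02283 = 0.04475.
p̂₁ − p̂₂ = 0.3420; interval 0.3420 ± 0.04475 gives (0.297, 0.387).

(0.297, 0.387)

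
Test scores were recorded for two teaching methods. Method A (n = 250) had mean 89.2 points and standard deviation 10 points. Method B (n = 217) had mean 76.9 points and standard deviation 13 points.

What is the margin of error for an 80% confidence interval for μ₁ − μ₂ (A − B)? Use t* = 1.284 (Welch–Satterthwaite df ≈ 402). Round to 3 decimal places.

SE₁ = s₁/√n₁ = 10/√250 = 0.6325; SE₂ = 13/√217 = 0.8825.
Independent samples, unequal variances: SE_diff = √(SE₁² + SE₂²) = √(0.40005625 + 0.77880625) = 1.0858.
t* = 1.284, so margin of error = 1.284 × 1.0858 = 1.3942.

1.394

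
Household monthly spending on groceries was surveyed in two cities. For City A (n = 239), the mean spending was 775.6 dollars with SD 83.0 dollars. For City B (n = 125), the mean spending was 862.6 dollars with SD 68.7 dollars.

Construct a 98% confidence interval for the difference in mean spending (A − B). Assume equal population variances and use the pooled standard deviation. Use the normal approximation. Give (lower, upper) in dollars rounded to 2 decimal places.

s_p = √[((n₁−1)s₁² + (n₂−1)s₂²)/(n₁+n₂−2)] = √[(238·83.0² + 124·68.7²)/362] = 78.3959.
SE = 78.3959·√(1/239 + 1/125) = 8.6535.
With z* = 2.326, margin = 2.326 × 8.6535 = 20.1280.
x̄₁ − x̄₂ = 775.6 − 862.6 = -87.0000; interval -87.0000 ± 20.1280 = (-107.13, -66.87).

(-107.13, -66.87)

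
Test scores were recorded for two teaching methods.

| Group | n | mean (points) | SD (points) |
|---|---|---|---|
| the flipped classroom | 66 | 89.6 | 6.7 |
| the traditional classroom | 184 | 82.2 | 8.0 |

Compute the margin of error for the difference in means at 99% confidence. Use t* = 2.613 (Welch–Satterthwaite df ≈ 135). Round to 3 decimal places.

Per-group SEs: s₁/√n₁ = 6.7/√66 = 0.8247, s₂/√n₂ = 8.0/√184 = 0.5898.
Unpooled SE of the difference: √(0.68013009 + 0.34786404) = 1.0139.
Margin of error = t* · SE = 2.613 × 1.0139 = 2.6493.

2.649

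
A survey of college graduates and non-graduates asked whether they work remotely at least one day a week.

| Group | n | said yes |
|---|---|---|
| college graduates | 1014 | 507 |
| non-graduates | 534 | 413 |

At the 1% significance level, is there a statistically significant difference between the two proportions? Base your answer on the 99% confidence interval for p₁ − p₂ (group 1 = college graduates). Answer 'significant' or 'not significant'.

significant

p̂₁ = 507/1014 = 0.5000 and p̂₂ = 413/534 = 0.7734.
SE₁ = √(p̂₁(1−p̂₁)/n₁) = √(0.5000·0.5000/1014) = 0.01570; SE₂ = √(0.7734·0.2266/534) = 0.01812.
Independent samples: SE of the difference = √(SE₁² + SE₂²) = √(0.00024649 + 0.0003283344) = 0.02398.
z* for 99% confidence is 2.576, so the margin of error is 2.576 × 0.02398 = 0.06177.
Point estimate p̂₁ − p̂₂ = 0.5000 − 0.7734 = -0.2734.
-0.2734 ± 0.06177 → (-0.33517, -0.21163).
The interval (-0.33517, -0.21163) does not contain 0, so the difference is significant.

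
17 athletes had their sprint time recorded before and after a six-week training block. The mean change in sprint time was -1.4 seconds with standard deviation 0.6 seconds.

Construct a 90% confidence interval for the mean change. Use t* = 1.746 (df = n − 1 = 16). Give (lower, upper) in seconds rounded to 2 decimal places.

Paired design: SE = s_d/√n = 0.6/√17 = 0.1455.
t* = 1.746; margin of error = 1.746 × 0.1455 = 0.2540.
-1.4 ± 0.2540 → (-1.65, -1.15).

(-1.65, -1.15)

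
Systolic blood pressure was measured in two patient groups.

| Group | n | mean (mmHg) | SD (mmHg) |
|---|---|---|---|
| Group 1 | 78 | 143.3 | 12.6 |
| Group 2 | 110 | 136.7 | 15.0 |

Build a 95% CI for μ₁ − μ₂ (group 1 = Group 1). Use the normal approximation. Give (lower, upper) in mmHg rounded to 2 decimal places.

(2.64, 10.56)

Per-group SEs: s₁/√n₁ = 12.6/√78 = 1.4267, s₂/√n₂ = 15.0/√110 = 1.4302.
Unpooled SE of the difference: √(2.03547289 + 2.04547204) = 2.0201.
Margin of error = z* · SE = 1.960 × 2.0201 = 3.9594.
x̄₁ − x̄₂ = 143.3 − 136.7 = 6.6000.
CI: 6.6000 ± 3.9594 = (2.64, 10.56).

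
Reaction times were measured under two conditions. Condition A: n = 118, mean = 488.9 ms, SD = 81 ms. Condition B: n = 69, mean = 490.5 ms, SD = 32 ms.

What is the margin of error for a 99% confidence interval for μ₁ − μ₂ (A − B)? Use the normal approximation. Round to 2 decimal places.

Standard errors of each mean: 81/√118 = 7.4567 and 32/√69 = 3.8523.
SE(x̄₁ − x̄₂) = √(7.4567² + 3.8523²) = 8.3930 for independent samples with unequal variances.
With z* = 2.576, the margin is 2.576 × 8.3930 = 21.6204.

21.62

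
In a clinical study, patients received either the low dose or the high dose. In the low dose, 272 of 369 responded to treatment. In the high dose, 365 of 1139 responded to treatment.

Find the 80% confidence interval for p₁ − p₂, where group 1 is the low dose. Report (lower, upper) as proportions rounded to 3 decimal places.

(0.382, 0.451)

Sample proportions: 272/369 = 0.7371, 365/1139 = 0.3205.
Each SE is √(p̂(1−p̂)/n): √(0.7371·0.2629/369) = 0.02292 and √(0.3205·0.6795/1139) = 0.01383.
SE(p̂₁ − p̂₂) = √(SE₁² + SE₂²) = √(0.0005253264 + 0.0001912689) = 0.02677, since the two samples are independent.
At 80% confidence z* = 1.282; margin = 1.282 × 0.02677 = 0.03432.
The difference is 0.7371 − 0.3205 = 0.4166, so the interval is 0.4166 ± 0.03432 = (0.382, 0.451).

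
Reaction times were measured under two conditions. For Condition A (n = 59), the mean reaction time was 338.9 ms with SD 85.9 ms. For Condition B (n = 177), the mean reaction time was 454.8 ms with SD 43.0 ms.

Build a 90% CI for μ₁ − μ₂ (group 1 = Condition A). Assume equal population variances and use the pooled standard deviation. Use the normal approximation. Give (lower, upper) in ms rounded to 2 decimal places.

(-129.93, -101.87)

s_p = √[((n₁−1)s₁² + (n₂−1)s₂²)/(n₁+n₂−2)] = √[(58·85.9² + 176·43.0²)/234] = 56.7418.
SE = 56.7418·√(1/59 + 1/177) = 8.5299.
With z* = 1.645, margin = 1.645 × 8.5299 = 14.0317.
x̄₁ − x̄₂ = 338.9 − 454.8 = -115.9000; interval -115.9000 ± 14.0317 = (-129.93, -101.87).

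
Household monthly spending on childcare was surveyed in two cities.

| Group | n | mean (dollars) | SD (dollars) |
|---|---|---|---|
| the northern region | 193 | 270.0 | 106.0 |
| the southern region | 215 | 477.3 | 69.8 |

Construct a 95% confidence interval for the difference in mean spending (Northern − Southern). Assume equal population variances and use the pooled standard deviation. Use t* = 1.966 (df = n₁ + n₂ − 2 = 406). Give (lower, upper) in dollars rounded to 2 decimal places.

Pooled variance s_p² = [192·106.0² + 214·69.8²] / (193+215−2) = 7881.5974, so s_p = 88.7784.
SE_diff = s_p·√(1/n₁ + 1/n₂) = 88.7784·√(1/193 + 1/215) = 8.8032.
t* = 1.966; margin = 1.966 × 8.8032 = 17.3071.
Difference = 270.0 − 477.3 = -207.3000.
-207.3000 ± 17.3071 → (-224.61, -189.99).

(-224.61, -189.99)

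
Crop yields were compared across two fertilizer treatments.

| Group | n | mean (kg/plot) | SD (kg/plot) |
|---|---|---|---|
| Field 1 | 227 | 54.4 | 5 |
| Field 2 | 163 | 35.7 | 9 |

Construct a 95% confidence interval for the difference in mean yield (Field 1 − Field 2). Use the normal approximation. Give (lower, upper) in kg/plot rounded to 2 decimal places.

(17.17, 20.23)

SE₁ = s₁/√n₁ = 5/√227 = 0.3319; SE₂ = 9/√163 = 0.7049.
Independent samples, unequal variances: SE_diff = √(SE₁² + SE₂²) = √(0.11015761 + 0.49688401) = 0.7791.
z* = 1.960, so margin of error = 1.960 × 0.7791 = 1.5270.
Difference in means = 54.4 − 35.7 = 18.7000.
18.7000 ± 1.5270 → (17.17, 20.23).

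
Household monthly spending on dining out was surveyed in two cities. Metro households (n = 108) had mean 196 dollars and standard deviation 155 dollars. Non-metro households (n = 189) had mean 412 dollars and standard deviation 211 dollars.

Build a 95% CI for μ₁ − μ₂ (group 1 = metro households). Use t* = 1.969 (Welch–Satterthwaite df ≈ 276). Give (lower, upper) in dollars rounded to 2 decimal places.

(-258.14, -173.86)

Standard errors of each mean: 155/√108 = 14.9149 and 211/√189 = 15.3480.
SE(x̄₁ − x̄₂) = √(14.9149² + 15.3480²) = 21.4013 for independent samples with unequal variances.
With t* = 1.969, the margin is 1.969 × 21.4013 = 42.1392.
x̄₁ − x̄₂ = 196 − 412 = -216.0000; the interval is -216.0000 ± 42.1392 = (-258.14, -173.86).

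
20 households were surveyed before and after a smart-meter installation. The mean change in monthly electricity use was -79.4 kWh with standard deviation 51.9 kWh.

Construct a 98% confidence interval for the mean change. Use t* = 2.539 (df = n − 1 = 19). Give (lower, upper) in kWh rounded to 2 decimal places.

Paired design: SE = s_d/√n = 51.9/√20 = 11.6052.
t* = 2.539; margin of error = 2.539 × 11.6052 = 29.4656.
-79.4 ± 29.4656 → (-108.87, -49.93).

(-108.87, -49.93)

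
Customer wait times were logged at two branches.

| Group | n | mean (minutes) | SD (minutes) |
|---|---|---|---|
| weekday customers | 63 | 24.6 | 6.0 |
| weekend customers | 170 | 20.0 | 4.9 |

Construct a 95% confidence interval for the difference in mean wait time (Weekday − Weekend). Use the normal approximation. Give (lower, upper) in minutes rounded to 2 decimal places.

(2.95, 6.25)

Standard errors of each mean: 6.0/√63 = 0.7559 and 4.9/√170 = 0.3758.
SE(x̄₁ − x̄₂) = √(0.7559² + 0.3758²) = 0.8442 for independent samples with unequal variances.
With z* = 1.960, the margin is 1.960 × 0.8442 = 1.6546.
x̄₁ − x̄₂ = 24.6 − 20.0 = 4.6000; the interval is 4.6000 ± 1.6546 = (2.95, 6.25).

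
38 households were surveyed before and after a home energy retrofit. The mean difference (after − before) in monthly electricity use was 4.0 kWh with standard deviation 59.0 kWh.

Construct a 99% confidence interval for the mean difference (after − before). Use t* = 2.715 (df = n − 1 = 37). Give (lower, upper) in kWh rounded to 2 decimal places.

Paired design: SE = s_d/√n = 59.0/√38 = 9.5711.
t* = 2.715; margin of error = 2.715 × 9.5711 = 25.9855.
4.0 ± 25.9855 → (-21.99, 29.99).

(-21.99, 29.99)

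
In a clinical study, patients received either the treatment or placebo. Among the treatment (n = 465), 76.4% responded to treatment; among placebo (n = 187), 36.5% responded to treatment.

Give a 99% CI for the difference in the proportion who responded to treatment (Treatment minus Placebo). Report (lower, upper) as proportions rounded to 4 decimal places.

(0.2951, 0.5029)

The two standard errors are √(0.7640×0.2360/465) = 0.01969 and √(0.3650×0.6350/187) = 0.03521.
Because the samples are independent, SE_diff = √(0.01969² + 0.03521²) = 0.04034.
Using z* = 2.576 for 99%, ME = 2.576 × 0.04034 = 0.10392.
p̂₁ − p̂₂ = 0.3990; interval 0.3990 ± 0.10392 gives (0.2951, 0.5029).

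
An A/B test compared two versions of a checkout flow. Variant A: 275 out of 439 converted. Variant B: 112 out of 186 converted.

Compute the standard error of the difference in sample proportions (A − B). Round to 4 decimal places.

0.0427

First, p̂₁ = 275/439 = 0.6264; p̂₂ = 112/186 = 0.6022.
The two standard errors are √(0.6264×0.3736/439) = 0.02309 and √(0.6022×0.3978/186) = 0.03589.
Because the samples are independent, SE_diff = √(0.02309² + 0.03589²) = 0.04268.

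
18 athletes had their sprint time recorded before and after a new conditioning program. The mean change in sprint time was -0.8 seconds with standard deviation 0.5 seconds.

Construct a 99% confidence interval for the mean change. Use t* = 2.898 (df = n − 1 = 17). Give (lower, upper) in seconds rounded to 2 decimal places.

Paired design: SE = s_d/√n = 0.5/√18 = 0.1179.
t* = 2.898; margin of error = 2.898 × 0.1179 = 0.3417.
-0.8 ± 0.3417 → (-1.14, -0.46).

(-1.14, -0.46)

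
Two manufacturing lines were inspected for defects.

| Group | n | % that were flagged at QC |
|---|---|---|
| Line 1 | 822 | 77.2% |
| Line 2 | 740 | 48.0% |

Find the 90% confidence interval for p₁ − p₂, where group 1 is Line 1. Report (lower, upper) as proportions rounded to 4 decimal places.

Each SE is √(p̂(1−p̂)/n): √(0.7720·0.2280/822) = 0.01463 and √(0.4800·0.5200/740) = 0.01837.
SE(p̂₁ − p̂₂) = √(SE₁² + SE₂²) = √(0.0002140369 + 0.0003374569) = 0.02348, since the two samples are independent.
At 90% confidence z* = 1.645; margin = 1.645 × 0.02348 = 0.03862.
The difference is 0.7720 − 0.4800 = 0.2920, so the interval is 0.2920 ± 0.03862 = (0.2534, 0.3306).

(0.2534, 0.3306)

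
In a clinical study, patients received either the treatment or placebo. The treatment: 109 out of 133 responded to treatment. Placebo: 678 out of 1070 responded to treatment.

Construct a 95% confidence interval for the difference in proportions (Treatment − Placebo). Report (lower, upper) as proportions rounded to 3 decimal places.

Sample proportions: 109/133 = 0.8195, 678/1070 = 0.6336.
Each SE is √(p̂(1−p̂)/n): √(0.8195·0.1805/133) = 0.03335 and √(0.6336·0.3664/1070) = 0.01473.
SE(p̂₁ − p̂₂) = √(SE₁² + SE₂²) = √(0.0011122225 + 0.0002169729) = 0.03646, since the two samples are independent.
At 95% confidence z* = 1.960; margin = 1.960 × 0.03646 = 0.07146.
The difference is 0.8195 − 0.6336 = 0.1859, so the interval is 0.1859 ± 0.07146 = (0.114, 0.257).

(0.114, 0.257)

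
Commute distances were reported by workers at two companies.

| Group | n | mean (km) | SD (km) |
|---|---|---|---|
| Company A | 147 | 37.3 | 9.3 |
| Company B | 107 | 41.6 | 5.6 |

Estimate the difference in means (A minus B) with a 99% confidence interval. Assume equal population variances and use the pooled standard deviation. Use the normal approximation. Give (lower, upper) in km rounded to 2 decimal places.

(-6.90, -1.70)

s_p = √[((n₁−1)s₁² + (n₂−1)s₂²)/(n₁+n₂−2)] = √[(146·9.3² + 106·5.6²)/252] = 7.9562.
SE = 7.9562·√(1/147 + 1/107) = 1.0110.
With z* = 2.576, margin = 2.576 × 1.0110 = 2.6043.
x̄₁ − x̄₂ = 37.3 − 41.6 = -4.3000; interval -4.3000 ± 2.6043 = (-6.90, -1.70).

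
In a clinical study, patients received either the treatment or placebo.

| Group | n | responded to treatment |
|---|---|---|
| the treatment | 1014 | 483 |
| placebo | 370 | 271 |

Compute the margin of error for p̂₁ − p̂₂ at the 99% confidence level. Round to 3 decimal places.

First, p̂₁ = 483/1014 = 0.4763; p̂₂ = 271/370 = 0.7324.
The two standard errors are √(0.4763×0.5237/1014) = 0.01568 and √(0.7324×0.2676/370) = 0.02302.
Because the samples are independent, SE_diff = √(0.01568² + 0.02302²) = 0.02785.
Using z* = 2.576 for 99%, ME = 2.576 × 0.02785 = 0.07174.

0.072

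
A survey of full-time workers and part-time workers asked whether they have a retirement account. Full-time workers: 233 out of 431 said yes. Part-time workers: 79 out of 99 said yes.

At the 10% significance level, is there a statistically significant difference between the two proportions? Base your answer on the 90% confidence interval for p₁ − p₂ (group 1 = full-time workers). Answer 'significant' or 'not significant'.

p̂₁ = 233/431 = 0.5406 and p̂₂ = 79/99 = 0.7980.
SE₁ = √(p̂₁(1−p̂₁)/n₁) = √(0.5406·0.4594/431) = 0.02400; SE₂ = √(0.7980·0.2020/99) = 0.04035.
Independent samples: SE of the difference = √(SE₁² + SE₂²) = √(0.000576 + 0.0016281225) = 0.04695.
z* for 90% confidence is 1.645, so the margin of error is 1.645 × 0.04695 = 0.07723.
Point estimate p̂₁ − p̂₂ = 0.5406 − 0.7980 = -0.2574.
-0.2574 ± 0.07723 → (-0.33463, -0.18017).
The interval (-0.33463, -0.18017) does not contain 0, so the difference is significant.

significant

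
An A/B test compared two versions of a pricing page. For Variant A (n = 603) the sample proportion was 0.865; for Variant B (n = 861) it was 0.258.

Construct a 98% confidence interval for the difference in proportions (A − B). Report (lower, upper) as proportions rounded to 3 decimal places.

The two standard errors are √(0.8650×0.1350/603) = 0.01392 and √(0.2580×0.7420/861) = 0.01491.
Because the samples are independent, SE_diff = √(0.01392² + 0.01491²) = 0.02040.
Using z* = 2.326 for 98%, ME = 2.326 × 0.02040 = 0.04745.
p̂₁ − p̂₂ = 0.6070; interval 0.6070 ± 0.04745 gives (0.560, 0.654).

(0.560, 0.654)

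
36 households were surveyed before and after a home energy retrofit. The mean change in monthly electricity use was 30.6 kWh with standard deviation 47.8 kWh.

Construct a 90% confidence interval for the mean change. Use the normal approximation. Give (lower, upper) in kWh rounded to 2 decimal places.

This is a matched-pairs design, so SE = s_d/√n = 47.8/√36 = 7.9667.
Margin = 1.645 × 7.9667 = 13.1052; the interval is 30.6 ± 13.1052 = (17.49, 43.71).

(17.49, 43.71)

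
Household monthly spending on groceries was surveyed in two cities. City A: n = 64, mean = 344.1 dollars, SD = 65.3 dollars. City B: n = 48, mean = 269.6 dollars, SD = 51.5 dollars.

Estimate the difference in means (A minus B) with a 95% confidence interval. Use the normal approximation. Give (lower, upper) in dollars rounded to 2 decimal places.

SE₁ = s₁/√n₁ = 65.3/√64 = 8.1625; SE₂ = 51.5/√48 = 7.4334.
Independent samples, unequal variances: SE_diff = √(SE₁² + SE₂²) = √(66.62640625 + 55.25543556) = 11.0400.
z* = 1.960, so margin of error = 1.960 × 11.0400 = 21.6384.
Difference in means = 344.1 − 269.6 = 74.5000.
74.5000 ± 21.6384 → (52.86, 96.14).

(52.86, 96.14)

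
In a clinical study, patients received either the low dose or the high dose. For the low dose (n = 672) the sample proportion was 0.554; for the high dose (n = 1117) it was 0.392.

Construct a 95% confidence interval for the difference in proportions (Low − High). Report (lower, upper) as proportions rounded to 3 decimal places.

SE₁ = √(p̂₁(1−p̂₁)/n₁) = √(0.5540·0.4460/672) = 0.01918; SE₂ = √(0.3920·0.6080/1117) = 0.01461.
Independent samples: SE of the difference = √(SE₁² + SE₂²) = √(0.0003678724 + 0.0002134521) = 0.02411.
z* for 95% confidence is 1.960, so the margin of error is 1.960 × 0.02411 = 0.04726.
Point estimate p̂₁ − p̂₂ = 0.5540 − 0.3920 = 0.1620.
0.1620 ± 0.04726 → (0.115, 0.209).

(0.115, 0.209)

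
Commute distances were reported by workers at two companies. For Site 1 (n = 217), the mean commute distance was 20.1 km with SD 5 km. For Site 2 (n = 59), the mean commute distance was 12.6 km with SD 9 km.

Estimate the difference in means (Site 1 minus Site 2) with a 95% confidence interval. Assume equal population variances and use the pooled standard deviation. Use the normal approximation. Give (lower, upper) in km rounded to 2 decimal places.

(5.75, 9.25)

Pooled variance s_p² = [216·5² + 58·9²] / (217+59−2) = 36.8540, so s_p = 6.0707.
SE_diff = s_p·√(1/n₁ + 1/n₂) = 6.0707·√(1/217 + 1/59) = 0.8913.
z* = 1.960; margin = 1.960 × 0.8913 = 1.7469.
Difference = 20.1 − 12.6 = 7.5000.
7.5000 ± 1.7469 → (5.75, 9.25).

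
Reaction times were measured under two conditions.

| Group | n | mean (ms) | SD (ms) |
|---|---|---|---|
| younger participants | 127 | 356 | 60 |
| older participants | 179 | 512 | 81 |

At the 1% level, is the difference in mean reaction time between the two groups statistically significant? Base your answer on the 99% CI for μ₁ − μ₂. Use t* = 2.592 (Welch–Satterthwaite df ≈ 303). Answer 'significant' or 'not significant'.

significant

Standard errors of each mean: 60/√127 = 5.3241 and 81/√179 = 6.0542.
SE(x̄₁ − x̄₂) = √(5.3241² + 6.0542²) = 8.0622 for independent samples with unequal variances.
With t* = 2.592, the margin is 2.592 × 8.0622 = 20.8972.
x̄₁ − x̄₂ = 356 − 512 = -156.0000; the interval is -156.0000 ± 20.8972 = (-176.8972, -135.1028).
The interval (-176.8972, -135.1028) does not contain 0, so the difference is significant.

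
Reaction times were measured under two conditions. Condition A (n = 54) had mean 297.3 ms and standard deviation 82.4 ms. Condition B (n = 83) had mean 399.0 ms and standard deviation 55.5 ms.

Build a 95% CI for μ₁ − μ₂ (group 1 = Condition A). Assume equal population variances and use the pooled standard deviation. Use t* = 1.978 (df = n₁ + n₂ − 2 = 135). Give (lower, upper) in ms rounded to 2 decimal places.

Pooled variance s_p² = [53·82.4² + 82·55.5²] / (54+83−2) = 4536.5761, so s_p = 67.3541.
SE_diff = s_p·√(1/n₁ + 1/n₂) = 67.3541·√(1/54 + 1/83) = 11.7757.
t* = 1.978; margin = 1.978 × 11.7757 = 23.2923.
Difference = 297.3 − 399.0 = -101.7000.
-101.7000 ± 23.2923 → (-124.99, -78.41).

(-124.99, -78.41)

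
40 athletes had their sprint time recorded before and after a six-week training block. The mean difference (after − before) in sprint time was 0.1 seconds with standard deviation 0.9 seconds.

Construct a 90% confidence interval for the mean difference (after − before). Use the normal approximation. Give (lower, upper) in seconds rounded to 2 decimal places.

This is a matched-pairs design, so SE = s_d/√n = 0.9/√40 = 0.1423.
Margin = 1.645 × 0.1423 = 0.2341; the interval is 0.1 ± 0.2341 = (-0.13, 0.33).

(-0.13, 0.33)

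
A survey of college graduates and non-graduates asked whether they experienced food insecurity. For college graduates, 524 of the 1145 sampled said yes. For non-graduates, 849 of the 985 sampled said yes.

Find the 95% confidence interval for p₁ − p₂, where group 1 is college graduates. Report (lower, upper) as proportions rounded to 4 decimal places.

(-0.4403, -0.3683)

First, p̂₁ = 524/1145 = 0.4576; p̂₂ = 849/985 = 0.8619.
The two standard errors are √(0.4576×0.5424/1145) = 0.01472 and √(0.8619×0.1381/985) = 0.01099.
Because the samples are independent, SE_diff = √(0.01472² + 0.01099²) = 0.01837.
Using z* = 1.960 for 95%, ME = 1.960 × 0.01837 = 0.03601.
p̂₁ − p̂₂ = -0.4043; interval -0.4043 ± 0.03601 gives (-0.4403, -0.3683).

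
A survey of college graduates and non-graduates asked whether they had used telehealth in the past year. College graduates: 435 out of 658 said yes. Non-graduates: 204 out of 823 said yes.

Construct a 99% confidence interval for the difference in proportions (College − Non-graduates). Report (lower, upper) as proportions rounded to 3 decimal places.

Sample proportions: 435/658 = 0.6611, 204/823 = 0.2479.
Each SE is √(p̂(1−p̂)/n): √(0.6611·0.3389/658) = 0.01845 and √(0.2479·0.7521/823) = 0.01505.
SE(p̂₁ − p̂₂) = √(SE₁² + SE₂²) = √(0.0003404025 + 0.0002265025) = 0.02381, since the two samples are independent.
At 99% confidence z* = 2.576; margin = 2.576 × 0.02381 = 0.06133.
The difference is 0.6611 − 0.2479 = 0.4132, so the interval is 0.4132 ± 0.06133 = (0.352, 0.475).

(0.352, 0.475)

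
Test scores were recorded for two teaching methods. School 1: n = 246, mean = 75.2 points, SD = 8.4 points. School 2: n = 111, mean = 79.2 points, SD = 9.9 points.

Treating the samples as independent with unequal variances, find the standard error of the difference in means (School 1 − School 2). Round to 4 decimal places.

SE₁ = s₁/√n₁ = 8.4/√246 = 0.5356; SE₂ = 9.9/√111 = 0.9397.
Independent samples, unequal variances: SE_diff = √(SE₁² + SE₂²) = √(0.28686736 + 0.88303609) = 1.0816.

1.0816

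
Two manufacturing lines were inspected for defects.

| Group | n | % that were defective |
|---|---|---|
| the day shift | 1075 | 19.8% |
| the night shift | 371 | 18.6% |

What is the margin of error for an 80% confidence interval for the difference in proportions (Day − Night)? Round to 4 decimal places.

0.0302

The two standard errors are √(0.1980×0.8020/1075) = 0.01215 and √(0.1860×0.8140/371) = 0.02020.
Because the samples are independent, SE_diff = √(0.01215² + 0.02020²) = 0.02357.
Using z* = 1.282 for 80%, ME = 1.282 × 0.02357 = 0.03022.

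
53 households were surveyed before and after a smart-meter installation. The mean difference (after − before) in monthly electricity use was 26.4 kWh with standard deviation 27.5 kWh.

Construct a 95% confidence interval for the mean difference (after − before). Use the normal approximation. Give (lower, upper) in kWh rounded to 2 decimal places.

(19.00, 33.80)

This is a matched-pairs design, so SE = s_d/√n = 27.5/√53 = 3.7774.
Margin = 1.960 × 3.7774 = 7.4037; the interval is 26.4 ± 7.4037 = (19.00, 33.80).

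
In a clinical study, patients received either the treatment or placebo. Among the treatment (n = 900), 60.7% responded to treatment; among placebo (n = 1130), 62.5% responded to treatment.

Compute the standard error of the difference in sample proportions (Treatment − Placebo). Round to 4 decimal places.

0.0217

Each SE is √(p̂(1−p̂)/n): √(0.6070·0.3930/900) = 0.01628 and √(0.6250·0.3750/1130) = 0.01440.
SE(p̂₁ − p̂₂) = √(SE₁² + SE₂²) = √(0.0002650384 + 0.00020736) = 0.02173, since the two samples are independent.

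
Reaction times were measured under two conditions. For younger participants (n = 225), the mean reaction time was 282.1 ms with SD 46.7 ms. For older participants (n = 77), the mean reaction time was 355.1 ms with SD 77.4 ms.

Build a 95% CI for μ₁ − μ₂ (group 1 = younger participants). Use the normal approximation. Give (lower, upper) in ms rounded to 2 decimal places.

(-91.33, -54.67)

Standard errors of each mean: 46.7/√225 = 3.1133 and 77.4/√77 = 8.8205.
SE(x̄₁ − x̄₂) = √(3.1133² + 8.8205²) = 9.3538 for independent samples with unequal variances.
With z* = 1.960, the margin is 1.960 × 9.3538 = 18.3334.
x̄₁ − x̄₂ = 282.1 − 355.1 = -73.0000; the interval is -73.0000 ± 18.3334 = (-91.33, -54.67).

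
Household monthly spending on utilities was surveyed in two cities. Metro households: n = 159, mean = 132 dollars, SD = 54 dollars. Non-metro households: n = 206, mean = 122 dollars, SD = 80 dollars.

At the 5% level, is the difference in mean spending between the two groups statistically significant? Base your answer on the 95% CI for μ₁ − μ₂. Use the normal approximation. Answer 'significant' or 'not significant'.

Per-group SEs: s₁/√n₁ = 54/√159 = 4.2825, s₂/√n₂ = 80/√206 = 5.5739.
Unpooled SE of the difference: √(18.33980625 + 31.06836121) = 7.0291.
Margin of error = z* · SE = 1.960 × 7.0291 = 13.7770.
x̄₁ − x̄₂ = 132 − 122 = 10.0000.
CI: 10.0000 ± 13.7770 = (-3.7770, 23.7770).
The interval (-3.7770, 23.7770) contains 0, so the difference is not significant.

not significant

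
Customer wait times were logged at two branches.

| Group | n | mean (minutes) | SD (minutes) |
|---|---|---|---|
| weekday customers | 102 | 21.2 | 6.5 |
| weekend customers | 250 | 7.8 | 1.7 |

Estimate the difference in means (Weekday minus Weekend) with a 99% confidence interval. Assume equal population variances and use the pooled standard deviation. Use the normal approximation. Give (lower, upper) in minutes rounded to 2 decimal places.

(12.26, 14.54)

Pooled variance s_p² = [101·6.5² + 249·1.7²] / (102+250−2) = 14.2482, so s_p = 3.7747.
SE_diff = s_p·√(1/n₁ + 1/n₂) = 3.7747·√(1/102 + 1/250) = 0.4435.
z* = 2.576; margin = 2.576 × 0.4435 = 1.1425.
Difference = 21.2 − 7.8 = 13.4000.
13.4000 ± 1.1425 → (12.26, 14.54).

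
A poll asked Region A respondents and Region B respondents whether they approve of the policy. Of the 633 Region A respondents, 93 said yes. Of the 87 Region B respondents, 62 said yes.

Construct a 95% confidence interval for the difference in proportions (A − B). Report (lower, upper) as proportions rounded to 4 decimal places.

Sample proportions: 93/633 = 0.1469, 62/87 = 0.7126.
Each SE is √(p̂(1−p̂)/n): √(0.1469·0.8531/633) = 0.01407 and √(0.7126·0.2874/87) = 0.04852.
SE(p̂₁ − p̂₂) = √(SE₁² + SE₂²) = √(0.0001979649 + 0.0023541904) = 0.05052, since the two samples are independent.
At 95% confidence z* = 1.960; margin = 1.960 × 0.05052 = 0.09902.
The difference is 0.1469 − 0.7126 = -0.5657, so the interval is -0.5657 ± 0.09902 = (-0.6647, -0.4667).

(-0.6647, -0.4667)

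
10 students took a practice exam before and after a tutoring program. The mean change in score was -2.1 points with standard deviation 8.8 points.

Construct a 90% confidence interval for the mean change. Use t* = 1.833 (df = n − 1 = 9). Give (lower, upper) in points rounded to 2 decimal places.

This is a matched-pairs design, so SE = s_d/√n = 8.8/√10 = 2.7828.
Margin = 1.833 × 2.7828 = 5.1009; the interval is -2.1 ± 5.1009 = (-7.20, 3.00).

(-7.20, 3.00)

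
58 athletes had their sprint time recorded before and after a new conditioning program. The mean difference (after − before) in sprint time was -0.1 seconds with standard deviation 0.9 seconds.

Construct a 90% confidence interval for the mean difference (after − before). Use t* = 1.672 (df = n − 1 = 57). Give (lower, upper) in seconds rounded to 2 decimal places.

Paired design: SE = s_d/√n = 0.9/√58 = 0.1182.
t* = 1.672; margin of error = 1.672 × 0.1182 = 0.1976.
-0.1 ± 0.1976 → (-0.30, 0.10).

(-0.30, 0.10)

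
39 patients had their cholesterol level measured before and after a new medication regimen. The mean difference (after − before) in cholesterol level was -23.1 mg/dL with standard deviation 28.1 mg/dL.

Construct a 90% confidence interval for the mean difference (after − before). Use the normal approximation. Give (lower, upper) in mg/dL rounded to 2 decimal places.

This is a matched-pairs design, so SE = s_d/√n = 28.1/√39 = 4.4996.
Margin = 1.645 × 4.4996 = 7.4018; the interval is -23.1 ± 7.4018 = (-30.50, -15.70).

(-30.50, -15.70)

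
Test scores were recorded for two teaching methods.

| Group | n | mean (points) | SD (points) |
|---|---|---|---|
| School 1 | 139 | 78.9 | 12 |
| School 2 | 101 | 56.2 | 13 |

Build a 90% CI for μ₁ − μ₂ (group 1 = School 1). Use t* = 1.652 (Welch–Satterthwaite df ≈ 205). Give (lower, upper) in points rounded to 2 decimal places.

(19.98, 25.42)

SE₁ = s₁/√n₁ = 12/√139 = 1.0178; SE₂ = 13/√101 = 1.2935.
Independent samples, unequal variances: SE_diff = √(SE₁² + SE₂²) = √(1.03591684 + 1.67314225) = 1.6459.
t* = 1.652, so margin of error = 1.652 × 1.6459 = 2.7190.
Difference in means = 78.9 − 56.2 = 22.7000.
22.7000 ± 2.7190 → (19.98, 25.42).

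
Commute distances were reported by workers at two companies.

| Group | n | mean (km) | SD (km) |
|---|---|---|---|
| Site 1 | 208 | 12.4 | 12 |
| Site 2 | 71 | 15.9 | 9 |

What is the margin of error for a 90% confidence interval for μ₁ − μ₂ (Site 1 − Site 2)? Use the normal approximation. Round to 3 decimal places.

Standard errors of each mean: 12/√208 = 0.8321 and 9/√71 = 1.0681.
SE(x̄₁ − x̄₂) = √(0.8321² + 1.0681²) = 1.3540 for independent samples with unequal variances.
With z* = 1.645, the margin is 1.645 × 1.3540 = 2.2273.

2.227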